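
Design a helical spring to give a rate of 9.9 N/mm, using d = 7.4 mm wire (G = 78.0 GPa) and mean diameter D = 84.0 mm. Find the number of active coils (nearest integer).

N_a = Gd⁴/(8D³k) = (78.0×10³ × 7.4⁴)/(8 × 84.0³ × 9.9)
    = 2.33895e+08 / 4.69422e+07 = 4.983 → 5 coils

5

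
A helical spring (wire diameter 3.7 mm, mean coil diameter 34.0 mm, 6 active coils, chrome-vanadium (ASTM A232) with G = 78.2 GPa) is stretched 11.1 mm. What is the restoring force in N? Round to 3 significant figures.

k = Gd⁴/(8D³N_a) = (78.2×10³)(3.7⁴)/(8·34.0³·6) = 7.7685 N/mm
F = k·δ = 7.7685 × 11.1 = 86.23 N

86.2 N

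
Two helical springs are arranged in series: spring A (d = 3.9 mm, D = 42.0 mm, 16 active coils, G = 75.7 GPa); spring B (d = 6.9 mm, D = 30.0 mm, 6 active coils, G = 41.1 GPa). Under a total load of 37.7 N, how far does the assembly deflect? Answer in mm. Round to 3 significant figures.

k_A = Gd⁴/(8D³N_a) = (75.7×10³)(3.9⁴)/(8·42.0³·16) = 1.8467 N/mm
k_B = Gd⁴/(8D³N_a) = (41.1×10³)(6.9⁴)/(8·30.0³·6) = 71.884 N/mm
Series: 1/k_eq = 1/1.8467 + 1/71.884 = 0.55542; k_eq = 1.8004 N/mm
δ = F/k_eq = 37.7/1.8004 = 20.939 mm

20.9 mm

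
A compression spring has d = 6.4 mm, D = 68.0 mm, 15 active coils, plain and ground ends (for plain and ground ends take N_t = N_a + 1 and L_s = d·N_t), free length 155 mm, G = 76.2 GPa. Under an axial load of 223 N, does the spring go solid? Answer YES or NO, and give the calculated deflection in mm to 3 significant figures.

k = Gd⁴/(8D³N_a) = (76.2×10³)(6.4⁴)/(8·68.0³·15) = 3.3882 N/mm
N_t = 16; L_s = 6.4·16 = 102.4 mm; δ_solid = L₀ − L_s = 155 − 102.4 = 52.6 mm
δ = F/k = 223/3.3882 = 65.817 mm
δ ≥ δ_solid → spring goes solid

YES, δ = 65.8 mm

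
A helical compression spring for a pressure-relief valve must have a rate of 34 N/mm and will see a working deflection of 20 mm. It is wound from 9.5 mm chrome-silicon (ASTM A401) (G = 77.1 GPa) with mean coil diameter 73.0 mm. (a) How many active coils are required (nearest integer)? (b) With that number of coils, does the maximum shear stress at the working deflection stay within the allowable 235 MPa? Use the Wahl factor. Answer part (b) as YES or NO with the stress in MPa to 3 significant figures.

(a) 6 coils; (b) YES, τ_max = 174 MPa

N_a = Gd⁴/(8D³k) = (77.1×10³)(9.5⁴)/(8·73.0³·34) = 5.935 → N_a = 6
Actual rate k = Gd⁴/(8D³·6) = 33.631 N/mm
Working load F = kδ = 33.631·20 = 672.62 N
C = 73.0/9.5 = 7.6842; K_W = (4C−1)/(4C−4)+0.615/C = 1.1922
τ_max = K_W·8FD/(πd³) = 1.1922·145.83 = 173.87 MPa
τ_max ≤ 235 MPa → acceptable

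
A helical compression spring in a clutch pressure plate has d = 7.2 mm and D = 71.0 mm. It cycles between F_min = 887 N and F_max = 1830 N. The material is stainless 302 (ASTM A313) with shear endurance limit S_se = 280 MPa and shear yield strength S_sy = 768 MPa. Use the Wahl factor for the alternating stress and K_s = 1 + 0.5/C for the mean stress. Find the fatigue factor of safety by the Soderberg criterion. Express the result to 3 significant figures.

C = D/d = 71.0/7.2 = 9.8611; K_W = (4C−1)/(4C−4)+0.615/C = 1.1470; K_s = 1+0.5/C = 1.0507
F_a = (F_max−F_min)/2 = 471.5 N; F_m = (F_max+F_min)/2 = 1358.5 N
τ_a = K_W·8F_aD/(πd³) = 1.1470 × 228.39 = 261.97 MPa
τ_m = K_s·8F_mD/(πd³) = 1.0507 × 658.05 = 691.42 MPa
Soderberg: 1/n_f = τ_a/S_se + τ_m/S_sy = 261.97/280 + 691.42/768 = 0.93560 + 0.90028 = 1.8359
n_f = 1/1.8359 = 0.5447

0.545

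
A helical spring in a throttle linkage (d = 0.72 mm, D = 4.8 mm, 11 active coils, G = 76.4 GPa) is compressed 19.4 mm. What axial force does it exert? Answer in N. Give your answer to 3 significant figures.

40.9 N

k = Gd⁴/(8D³N_a) = (76.4×10³)(0.72⁴)/(8·4.8³·11) = 2.1097 N/mm
F = k·δ = 2.1097 × 19.4 = 40.928 N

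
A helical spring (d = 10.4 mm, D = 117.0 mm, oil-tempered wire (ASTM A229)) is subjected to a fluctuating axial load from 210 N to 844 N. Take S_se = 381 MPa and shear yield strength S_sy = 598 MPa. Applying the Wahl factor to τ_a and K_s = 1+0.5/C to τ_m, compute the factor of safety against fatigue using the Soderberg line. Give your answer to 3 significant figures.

C = D/d = 117.0/10.4 = 11.2500; K_W = (4C−1)/(4C−4)+0.615/C = 1.1278; K_s = 1+0.5/C = 1.0444
F_a = (F_max−F_min)/2 = 317 N; F_m = (F_max+F_min)/2 = 527 N
τ_a = K_W·8F_aD/(πd³) = 1.1278 × 83.962 = 94.696 MPa
τ_m = K_s·8F_mD/(πd³) = 1.0444 × 139.58 = 145.79 MPa
Soderberg: 1/n_f = τ_a/S_se + τ_m/S_sy = 94.696/381 + 145.79/598 = 0.24855 + 0.24379 = 0.49234
n_f = 1/0.49234 = 2.031

2.03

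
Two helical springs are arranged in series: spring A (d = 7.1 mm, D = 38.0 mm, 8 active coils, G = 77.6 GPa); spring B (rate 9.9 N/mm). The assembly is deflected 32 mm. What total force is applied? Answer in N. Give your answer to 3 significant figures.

k_A = Gd⁴/(8D³N_a) = (77.6×10³)(7.1⁴)/(8·38.0³·8) = 56.152 N/mm
Series: 1/k_eq = 1/56.152 + 1/9.9 = 0.11882; k_eq = 8.4162 N/mm
F = k_eq·δ = 8.4162·32 = 269.32 N

269 N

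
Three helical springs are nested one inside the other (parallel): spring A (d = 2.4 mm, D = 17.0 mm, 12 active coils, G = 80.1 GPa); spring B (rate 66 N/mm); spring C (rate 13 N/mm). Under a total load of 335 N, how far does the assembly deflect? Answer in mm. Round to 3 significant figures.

k_A = Gd⁴/(8D³N_a) = (80.1×10³)(2.4⁴)/(8·17.0³·12) = 5.6346 N/mm
Parallel: k_eq = 5.6346 + 66 + 13 = 84.635 N/mm
δ = F/k_eq = 335/84.635 = 3.9582 mm

3.96 mm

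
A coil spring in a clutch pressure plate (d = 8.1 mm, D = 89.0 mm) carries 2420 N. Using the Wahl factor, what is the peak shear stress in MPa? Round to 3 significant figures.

Spring index C = D/d = 89.0/8.1 = 10.9877
K_W = (4C−1)/(4C−4) + 0.615/C = 42.951/39.951 + 0.0560 = 1.1311
τ₀ = 8FD/(πd³) = 8·2420·89.0/(π·8.1³) = 1.72304e+06/1669.6 = 1032 MPa
τ_max = K·τ₀ = 1.1311 × 1032 = 1167.3 MPa

1170 MPa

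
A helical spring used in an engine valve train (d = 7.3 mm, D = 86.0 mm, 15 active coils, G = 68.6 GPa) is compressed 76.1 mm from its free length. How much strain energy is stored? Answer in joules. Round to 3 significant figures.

7.39 J

k = Gd⁴/(8D³N_a) = (68.6×10³)(7.3⁴)/(8·86.0³·15) = 2.5523 N/mm
U = ½kδ² = 0.5 × 2.5523 × 76.1² = 7390.6 N·mm = 7.3906 J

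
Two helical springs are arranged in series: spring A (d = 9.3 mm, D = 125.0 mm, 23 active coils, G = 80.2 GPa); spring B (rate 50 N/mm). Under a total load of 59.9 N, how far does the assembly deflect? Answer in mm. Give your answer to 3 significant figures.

k_A = Gd⁴/(8D³N_a) = (80.2×10³)(9.3⁴)/(8·125.0³·23) = 1.6694 N/mm
Series: 1/k_eq = 1/1.6694 + 1/50 = 0.61902; k_eq = 1.6155 N/mm
δ = F/k_eq = 59.9/1.6155 = 37.079 mm

37.1 mm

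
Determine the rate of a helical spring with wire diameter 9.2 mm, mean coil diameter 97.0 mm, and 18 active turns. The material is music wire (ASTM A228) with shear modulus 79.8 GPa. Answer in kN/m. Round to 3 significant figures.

k = Gd⁴/(8D³N_a) = (79.8×10³ × 9.2⁴) / (8 × 97.0³ × 18)
  = 5.71682e+08 / 1.31425e+08 = 4.3499 N/mm

4.35 kN/m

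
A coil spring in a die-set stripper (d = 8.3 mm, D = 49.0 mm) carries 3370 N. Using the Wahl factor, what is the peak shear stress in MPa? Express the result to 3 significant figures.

Spring index C = D/d = 49.0/8.3 = 5.9036
K_W = (4C−1)/(4C−4) + 0.615/C = 22.614/19.614 + 0.1042 = 1.2571
τ₀ = 8FD/(πd³) = 8·3370·49.0/(π·8.3³) = 1.32104e+06/1796.3 = 735.41 MPa
τ_max = K·τ₀ = 1.2571 × 735.41 = 924.5 MPa

925 MPa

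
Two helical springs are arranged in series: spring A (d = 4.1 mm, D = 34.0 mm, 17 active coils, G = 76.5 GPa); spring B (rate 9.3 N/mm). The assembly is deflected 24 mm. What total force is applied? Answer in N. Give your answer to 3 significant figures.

67.6 N

k_A = Gd⁴/(8D³N_a) = (76.5×10³)(4.1⁴)/(8·34.0³·17) = 4.0441 N/mm
Series: 1/k_eq = 1/4.0441 + 1/9.3 = 0.3548; k_eq = 2.8185 N/mm
F = k_eq·δ = 2.8185·24 = 67.644 N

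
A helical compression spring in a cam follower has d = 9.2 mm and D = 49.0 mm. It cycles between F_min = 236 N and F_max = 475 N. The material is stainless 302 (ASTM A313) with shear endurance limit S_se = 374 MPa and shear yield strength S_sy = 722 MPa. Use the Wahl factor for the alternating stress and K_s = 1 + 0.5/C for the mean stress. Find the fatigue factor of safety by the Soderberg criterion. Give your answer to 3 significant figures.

C = D/d = 49.0/9.2 = 5.3261; K_W = (4C−1)/(4C−4)+0.615/C = 1.2888; K_s = 1+0.5/C = 1.0939
F_a = (F_max−F_min)/2 = 119.5 N; F_m = (F_max+F_min)/2 = 355.5 N
τ_a = K_W·8F_aD/(πd³) = 1.2888 × 19.149 = 24.68 MPa
τ_m = K_s·8F_mD/(πd³) = 1.0939 × 56.966 = 62.313 MPa
Soderberg: 1/n_f = τ_a/S_se + τ_m/S_sy = 24.68/374 + 62.313/722 = 0.06599 + 0.08631 = 0.15229
n_f = 1/0.15229 = 6.566

6.57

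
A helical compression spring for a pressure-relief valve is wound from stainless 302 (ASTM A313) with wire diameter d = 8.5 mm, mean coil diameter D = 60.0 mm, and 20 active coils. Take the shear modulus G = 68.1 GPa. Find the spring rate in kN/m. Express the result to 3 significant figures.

k = Gd⁴/(8D³N_a) = (68.1×10³ × 8.5⁴) / (8 × 60.0³ × 20)
  = 3.55486e+08 / 3.456e+07 = 10.286 N/mm

10.3 kN/m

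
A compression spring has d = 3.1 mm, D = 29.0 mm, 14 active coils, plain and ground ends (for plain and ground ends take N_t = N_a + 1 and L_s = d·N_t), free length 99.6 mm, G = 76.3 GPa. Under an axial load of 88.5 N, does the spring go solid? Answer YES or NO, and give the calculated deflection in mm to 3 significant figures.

NO, δ = 34.3 mm

k = Gd⁴/(8D³N_a) = (76.3×10³)(3.1⁴)/(8·29.0³·14) = 2.5796 N/mm
N_t = 15; L_s = 3.1·15 = 46.5 mm; δ_solid = L₀ − L_s = 99.6 − 46.5 = 53.1 mm
δ = F/k = 88.5/2.5796 = 34.307 mm
δ < δ_solid → spring does not go solid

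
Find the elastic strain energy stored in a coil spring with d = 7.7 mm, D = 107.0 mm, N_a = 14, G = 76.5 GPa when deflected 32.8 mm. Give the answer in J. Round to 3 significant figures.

1.05 J

k = Gd⁴/(8D³N_a) = (76.5×10³)(7.7⁴)/(8·107.0³·14) = 1.96 N/mm
U = ½kδ² = 0.5 × 1.96 × 32.8² = 1054.3 N·mm = 1.0543 J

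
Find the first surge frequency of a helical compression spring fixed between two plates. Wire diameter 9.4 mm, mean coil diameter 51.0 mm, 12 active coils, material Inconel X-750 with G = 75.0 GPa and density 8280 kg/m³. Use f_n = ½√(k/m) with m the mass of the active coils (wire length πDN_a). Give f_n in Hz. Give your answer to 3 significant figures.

102 Hz

k = Gd⁴/(8D³N_a) = (75.0×10³)(9.4⁴)/(8·51.0³·12) = 45.982 N/mm = 45982 N/m
Wire length L = πDN_a = π·51.0·12 = 1922.7 mm
m = ρ·(πd²/4)·L = 8280 × 69.398×10⁻⁶ m² × 1.9227 m = 1.1048 kg
f_n = ½√(k/m) = 0.5·√(45982/1.1048) = 0.5·√(41621) = 102.01 Hz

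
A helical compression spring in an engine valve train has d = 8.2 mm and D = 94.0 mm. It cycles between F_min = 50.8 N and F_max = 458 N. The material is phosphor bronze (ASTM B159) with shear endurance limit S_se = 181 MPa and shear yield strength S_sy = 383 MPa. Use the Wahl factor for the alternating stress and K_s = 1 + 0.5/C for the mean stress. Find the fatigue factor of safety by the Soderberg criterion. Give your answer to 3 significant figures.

1.18

C = D/d = 94.0/8.2 = 11.4634; K_W = (4C−1)/(4C−4)+0.615/C = 1.1253; K_s = 1+0.5/C = 1.0436
F_a = (F_max−F_min)/2 = 203.6 N; F_m = (F_max+F_min)/2 = 254.4 N
τ_a = K_W·8F_aD/(πd³) = 1.1253 × 88.39 = 99.468 MPa
τ_m = K_s·8F_mD/(πd³) = 1.0436 × 110.44 = 115.26 MPa
Soderberg: 1/n_f = τ_a/S_se + τ_m/S_sy = 99.468/181 + 115.26/383 = 0.54955 + 0.30094 = 0.85049
n_f = 1/0.85049 = 1.176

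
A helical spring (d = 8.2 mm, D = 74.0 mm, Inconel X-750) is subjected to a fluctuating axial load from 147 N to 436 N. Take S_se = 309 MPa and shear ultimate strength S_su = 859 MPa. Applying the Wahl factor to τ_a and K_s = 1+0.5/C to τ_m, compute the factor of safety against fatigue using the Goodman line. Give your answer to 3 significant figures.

C = D/d = 74.0/8.2 = 9.0244; K_W = (4C−1)/(4C−4)+0.615/C = 1.1616; K_s = 1+0.5/C = 1.0554
F_a = (F_max−F_min)/2 = 144.5 N; F_m = (F_max+F_min)/2 = 291.5 N
τ_a = K_W·8F_aD/(πd³) = 1.1616 × 49.385 = 57.367 MPa
τ_m = K_s·8F_mD/(πd³) = 1.0554 × 99.625 = 105.14 MPa
Goodman: 1/n_f = τ_a/S_se + τ_m/S_su = 57.367/309 + 105.14/859 = 0.18565 + 0.12240 = 0.30806
n_f = 1/0.30806 = 3.246

3.25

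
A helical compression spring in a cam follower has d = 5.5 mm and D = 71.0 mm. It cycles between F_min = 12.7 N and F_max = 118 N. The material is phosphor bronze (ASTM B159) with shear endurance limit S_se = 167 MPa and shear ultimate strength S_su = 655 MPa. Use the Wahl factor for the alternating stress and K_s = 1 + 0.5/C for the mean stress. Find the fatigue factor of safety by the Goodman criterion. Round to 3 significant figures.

2.03

C = D/d = 71.0/5.5 = 12.9091; K_W = (4C−1)/(4C−4)+0.615/C = 1.1106; K_s = 1+0.5/C = 1.0387
F_a = (F_max−F_min)/2 = 52.65 N; F_m = (F_max+F_min)/2 = 65.35 N
τ_a = K_W·8F_aD/(πd³) = 1.1106 × 57.215 = 63.544 MPa
τ_m = K_s·8F_mD/(πd³) = 1.0387 × 71.016 = 73.767 MPa
Goodman: 1/n_f = τ_a/S_se + τ_m/S_su = 63.544/167 + 73.767/655 = 0.38050 + 0.11262 = 0.49312
n_f = 1/0.49312 = 2.028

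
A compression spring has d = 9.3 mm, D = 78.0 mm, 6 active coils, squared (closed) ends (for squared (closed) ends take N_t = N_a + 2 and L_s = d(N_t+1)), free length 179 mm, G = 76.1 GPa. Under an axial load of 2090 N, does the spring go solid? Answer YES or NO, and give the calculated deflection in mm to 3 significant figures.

k = Gd⁴/(8D³N_a) = (76.1×10³)(9.3⁴)/(8·78.0³·6) = 24.991 N/mm
N_t = 8; L_s = 9.3·9 = 83.7 mm; δ_solid = L₀ − L_s = 179 − 83.7 = 95.3 mm
δ = F/k = 2090/24.991 = 83.629 mm
δ < δ_solid → spring does not go solid

NO, δ = 83.6 mm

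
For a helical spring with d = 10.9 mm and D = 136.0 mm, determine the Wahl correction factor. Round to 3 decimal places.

1.115

C = D/d = 136.0/10.9 = 12.4771
K_W = (4C−1)/(4C−4) + 0.615/C = 48.908/45.908 + 0.0493 = 1.1146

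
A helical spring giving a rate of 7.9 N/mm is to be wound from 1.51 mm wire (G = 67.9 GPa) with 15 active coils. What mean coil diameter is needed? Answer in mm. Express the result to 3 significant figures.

D = (Gd⁴/(8N_a·k))^(1/3) = (67.9×10³·1.51⁴/(8·15·7.9))^(1/3)
  = (372.365)^(1/3) = 7.1943 mm

7.19 mm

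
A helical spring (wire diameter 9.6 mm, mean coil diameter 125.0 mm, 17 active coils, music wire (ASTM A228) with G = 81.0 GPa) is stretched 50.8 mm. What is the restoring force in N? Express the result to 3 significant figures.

132 N

k = Gd⁴/(8D³N_a) = (81.0×10³)(9.6⁴)/(8·125.0³·17) = 2.59 N/mm
F = k·δ = 2.59 × 50.8 = 131.57 N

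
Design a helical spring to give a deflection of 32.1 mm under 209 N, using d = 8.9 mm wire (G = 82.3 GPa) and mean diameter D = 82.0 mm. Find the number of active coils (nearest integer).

Required rate k = F/δ = 209/32.1 = 6.5109 N/mm
N_a = Gd⁴/(8D³k) = (82.3×10³ × 8.9⁴)/(8 × 82.0³ × 6.5109)
    = 5.16369e+08 / 2.87192e+07 = 17.98 → 18 coils

18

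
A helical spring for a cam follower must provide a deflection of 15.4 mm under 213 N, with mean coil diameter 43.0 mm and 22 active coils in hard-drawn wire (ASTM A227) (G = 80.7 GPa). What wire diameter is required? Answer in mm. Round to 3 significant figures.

Required rate k = F/δ = 213/15.4 = 13.831 N/mm
d = (8D³N_a·k / G)^(1/4) = (8·43.0³·22·13.831 / (80.7×10³))^0.25
  = (2398.3)^0.25 = 6.9980 mm

7.00 mm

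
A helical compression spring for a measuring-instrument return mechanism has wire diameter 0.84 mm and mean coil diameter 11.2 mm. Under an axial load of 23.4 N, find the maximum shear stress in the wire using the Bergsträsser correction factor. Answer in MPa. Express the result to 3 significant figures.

1240 MPa

Spring index C = D/d = 11.2/0.84 = 13.3333
K_B = (4C+2)/(4C−3) = 55.333/50.333 = 1.0993
τ₀ = 8FD/(πd³) = 8·23.4·11.2/(π·0.84³) = 2096.64/1.862 = 1126 MPa
τ_max = K·τ₀ = 1.0993 × 1126 = 1237.8 MPa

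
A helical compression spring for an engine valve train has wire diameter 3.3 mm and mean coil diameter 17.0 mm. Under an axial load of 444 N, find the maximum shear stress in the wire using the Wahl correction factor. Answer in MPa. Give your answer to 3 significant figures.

Spring index C = D/d = 17.0/3.3 = 5.1515
K_W = (4C−1)/(4C−4) + 0.615/C = 19.606/16.606 + 0.1194 = 1.3000
τ₀ = 8FD/(πd³) = 8·444·17.0/(π·3.3³) = 60384/112.9 = 534.85 MPa
τ_max = K·τ₀ = 1.3000 × 534.85 = 695.32 MPa

695 MPa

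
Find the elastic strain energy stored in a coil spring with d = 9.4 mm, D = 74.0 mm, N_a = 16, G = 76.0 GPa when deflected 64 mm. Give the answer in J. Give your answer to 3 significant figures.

23.4 J

k = Gd⁴/(8D³N_a) = (76.0×10³)(9.4⁴)/(8·74.0³·16) = 11.44 N/mm
U = ½kδ² = 0.5 × 11.44 × 64² = 23429 N·mm = 23.429 J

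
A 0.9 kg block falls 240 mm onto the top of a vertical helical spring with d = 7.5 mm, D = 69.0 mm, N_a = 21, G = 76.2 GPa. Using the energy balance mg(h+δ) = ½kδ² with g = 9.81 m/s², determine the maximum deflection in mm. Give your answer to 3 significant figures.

33.2 mm

k = Gd⁴/(8D³N_a) = (76.2×10³)(7.5⁴)/(8·69.0³·21) = 4.3686 N/mm
W = mg = 0.9 × 9.81 = 8.829 N
½kδ² − Wδ − Wh = 0 → δ = (W + √(W² + 2kWh))/k
δ = (8.829 + √(77.951 + 18513.8))/4.3686 = (8.829 + 136.35)/4.3686 = 33.233 mm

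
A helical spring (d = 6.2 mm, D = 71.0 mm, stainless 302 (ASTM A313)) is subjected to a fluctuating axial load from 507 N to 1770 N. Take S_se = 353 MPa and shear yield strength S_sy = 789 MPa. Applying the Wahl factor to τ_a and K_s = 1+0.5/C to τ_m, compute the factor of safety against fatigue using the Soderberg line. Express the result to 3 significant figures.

0.375

C = D/d = 71.0/6.2 = 11.4516; K_W = (4C−1)/(4C−4)+0.615/C = 1.1255; K_s = 1+0.5/C = 1.0437
F_a = (F_max−F_min)/2 = 631.5 N; F_m = (F_max+F_min)/2 = 1138.5 N
τ_a = K_W·8F_aD/(πd³) = 1.1255 × 479.07 = 539.17 MPa
τ_m = K_s·8F_mD/(πd³) = 1.0437 × 863.69 = 901.4 MPa
Soderberg: 1/n_f = τ_a/S_se + τ_m/S_sy = 539.17/353 + 901.4/789 = 1.52740 + 1.14246 = 2.6699
n_f = 1/2.6699 = 0.3746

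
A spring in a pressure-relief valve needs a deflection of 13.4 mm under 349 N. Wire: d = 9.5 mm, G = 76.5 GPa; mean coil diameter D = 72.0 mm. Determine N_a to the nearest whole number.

Required rate k = F/δ = 349/13.4 = 26.045 N/mm
N_a = Gd⁴/(8D³k) = (76.5×10³ × 9.5⁴)/(8 × 72.0³ × 26.045)
    = 6.23097e+08 / 7.77693e+07 = 8.012 → 8 coils

8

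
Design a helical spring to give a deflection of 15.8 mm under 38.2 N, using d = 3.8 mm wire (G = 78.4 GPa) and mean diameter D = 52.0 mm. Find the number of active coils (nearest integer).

6

Required rate k = F/δ = 38.2/15.8 = 2.4177 N/mm
N_a = Gd⁴/(8D³k) = (78.4×10³ × 3.8⁴)/(8 × 52.0³ × 2.4177)
    = 1.63475e+07 / 2.71961e+06 = 6.011 → 6 coils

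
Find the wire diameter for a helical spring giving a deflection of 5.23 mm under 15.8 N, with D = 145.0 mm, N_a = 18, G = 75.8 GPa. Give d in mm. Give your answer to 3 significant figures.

Required rate k = F/δ = 15.8/5.23 = 3.021 N/mm
d = (8D³N_a·k / G)^(1/4) = (8·145.0³·18·3.021 / (75.8×10³))^0.25
  = (17497)^0.25 = 11.5011 mm

11.5 mm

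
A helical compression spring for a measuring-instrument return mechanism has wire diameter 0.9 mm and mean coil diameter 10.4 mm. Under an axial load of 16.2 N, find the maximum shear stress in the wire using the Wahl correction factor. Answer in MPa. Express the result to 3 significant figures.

662 MPa

Spring index C = D/d = 10.4/0.9 = 11.5556
K_W = (4C−1)/(4C−4) + 0.615/C = 45.222/42.222 + 0.0532 = 1.1243
τ₀ = 8FD/(πd³) = 8·16.2·10.4/(π·0.9³) = 1347.84/2.2902 = 588.52 MPa
τ_max = K·τ₀ = 1.1243 × 588.52 = 661.66 MPa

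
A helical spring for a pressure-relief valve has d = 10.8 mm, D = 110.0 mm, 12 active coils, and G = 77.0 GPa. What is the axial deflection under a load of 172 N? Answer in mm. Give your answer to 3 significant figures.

21.0 mm

k = Gd⁴/(8D³N_a) = (77.0×10³)(10.8⁴)/(8·110.0³·12) = 8.1985 N/mm
δ = F/k = 172 / 8.1985 = 20.979 mm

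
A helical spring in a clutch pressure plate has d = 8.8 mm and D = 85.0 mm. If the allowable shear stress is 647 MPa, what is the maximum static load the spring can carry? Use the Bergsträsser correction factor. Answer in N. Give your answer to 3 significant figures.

1790 N

C = D/d = 85.0/8.8 = 9.6591
K_B = (4C+2)/(4C−3) = 40.636/35.636 = 1.1403
τ_max = K·8FD/(πd³) → F_max = τ_allow·πd³/(8DK)
F_max = 647·π·8.8³/(8·85.0·1.1403) = 1.3852e+06/775.41 = 1786.4 N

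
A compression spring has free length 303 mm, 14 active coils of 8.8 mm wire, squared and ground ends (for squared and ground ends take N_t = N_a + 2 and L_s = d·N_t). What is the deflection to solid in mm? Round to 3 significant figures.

162 mm

N_t = 16; L_s = 8.8·16 = 140.8 mm
δ_solid = L₀ − L_s = 303 − 140.8 = 162.2 mm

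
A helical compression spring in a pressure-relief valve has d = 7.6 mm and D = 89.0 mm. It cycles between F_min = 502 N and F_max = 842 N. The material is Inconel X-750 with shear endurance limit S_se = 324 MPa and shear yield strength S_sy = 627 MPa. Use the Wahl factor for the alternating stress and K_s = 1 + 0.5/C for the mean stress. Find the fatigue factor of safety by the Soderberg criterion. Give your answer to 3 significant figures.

1.14

C = D/d = 89.0/7.6 = 11.7105; K_W = (4C−1)/(4C−4)+0.615/C = 1.1225; K_s = 1+0.5/C = 1.0427
F_a = (F_max−F_min)/2 = 170 N; F_m = (F_max+F_min)/2 = 672 N
τ_a = K_W·8F_aD/(πd³) = 1.1225 × 87.768 = 98.524 MPa
τ_m = K_s·8F_mD/(πd³) = 1.0427 × 346.94 = 361.76 MPa
Soderberg: 1/n_f = τ_a/S_se + τ_m/S_sy = 98.524/324 + 361.76/627 = 0.30409 + 0.57696 = 0.88105
n_f = 1/0.88105 = 1.135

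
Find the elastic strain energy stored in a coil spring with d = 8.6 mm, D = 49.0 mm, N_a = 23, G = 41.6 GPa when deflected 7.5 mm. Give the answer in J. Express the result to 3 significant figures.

0.296 J

k = Gd⁴/(8D³N_a) = (41.6×10³)(8.6⁴)/(8·49.0³·23) = 10.512 N/mm
U = ½kδ² = 0.5 × 10.512 × 7.5² = 295.65 N·mm = 0.29565 J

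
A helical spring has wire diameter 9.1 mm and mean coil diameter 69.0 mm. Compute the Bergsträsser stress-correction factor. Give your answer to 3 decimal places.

1.183

C = D/d = 69.0/9.1 = 7.5824
K_B = (4C+2)/(4C−3) = 32.330/27.330 = 1.1830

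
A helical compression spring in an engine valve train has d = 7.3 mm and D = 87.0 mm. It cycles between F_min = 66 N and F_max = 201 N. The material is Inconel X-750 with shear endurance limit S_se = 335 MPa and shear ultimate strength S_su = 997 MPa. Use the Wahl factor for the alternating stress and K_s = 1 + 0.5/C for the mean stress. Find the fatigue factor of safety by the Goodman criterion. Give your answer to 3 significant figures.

C = D/d = 87.0/7.3 = 11.9178; K_W = (4C−1)/(4C−4)+0.615/C = 1.1203; K_s = 1+0.5/C = 1.0420
F_a = (F_max−F_min)/2 = 67.5 N; F_m = (F_max+F_min)/2 = 133.5 N
τ_a = K_W·8F_aD/(πd³) = 1.1203 × 38.441 = 43.065 MPa
τ_m = K_s·8F_mD/(πd³) = 1.0420 × 76.028 = 79.217 MPa
Goodman: 1/n_f = τ_a/S_se + τ_m/S_su = 43.065/335 + 79.217/997 = 0.12855 + 0.07946 = 0.20801
n_f = 1/0.20801 = 4.807

4.81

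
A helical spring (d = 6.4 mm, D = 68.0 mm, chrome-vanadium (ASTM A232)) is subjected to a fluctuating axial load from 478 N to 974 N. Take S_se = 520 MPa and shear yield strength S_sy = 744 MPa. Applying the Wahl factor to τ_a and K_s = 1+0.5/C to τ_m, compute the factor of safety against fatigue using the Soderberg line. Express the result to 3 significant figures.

0.968

C = D/d = 68.0/6.4 = 10.6250; K_W = (4C−1)/(4C−4)+0.615/C = 1.1358; K_s = 1+0.5/C = 1.0471
F_a = (F_max−F_min)/2 = 248 N; F_m = (F_max+F_min)/2 = 726 N
τ_a = K_W·8F_aD/(πd³) = 1.1358 × 163.82 = 186.06 MPa
τ_m = K_s·8F_mD/(πd³) = 1.0471 × 479.56 = 502.13 MPa
Soderberg: 1/n_f = τ_a/S_se + τ_m/S_sy = 186.06/520 + 502.13/744 = 0.35782 + 0.67491 = 1.0327
n_f = 1/1.0327 = 0.9683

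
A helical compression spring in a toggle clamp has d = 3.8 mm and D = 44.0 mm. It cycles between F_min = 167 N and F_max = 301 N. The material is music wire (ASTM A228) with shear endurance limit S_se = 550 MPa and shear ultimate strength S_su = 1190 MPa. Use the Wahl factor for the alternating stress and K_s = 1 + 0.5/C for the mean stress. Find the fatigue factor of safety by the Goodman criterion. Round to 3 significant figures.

1.43

C = D/d = 44.0/3.8 = 11.5789; K_W = (4C−1)/(4C−4)+0.615/C = 1.1240; K_s = 1+0.5/C = 1.0432
F_a = (F_max−F_min)/2 = 67 N; F_m = (F_max+F_min)/2 = 234 N
τ_a = K_W·8F_aD/(πd³) = 1.1240 × 136.81 = 153.78 MPa
τ_m = K_s·8F_mD/(πd³) = 1.0432 × 477.81 = 498.45 MPa
Goodman: 1/n_f = τ_a/S_se + τ_m/S_su = 153.78/550 + 498.45/1190 = 0.27959 + 0.41886 = 0.69845
n_f = 1/0.69845 = 1.432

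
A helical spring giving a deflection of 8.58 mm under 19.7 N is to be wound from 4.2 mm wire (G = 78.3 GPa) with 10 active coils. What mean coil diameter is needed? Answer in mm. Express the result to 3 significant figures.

51.0 mm

Required rate k = F/δ = 19.7/8.58 = 2.296 N/mm
D = (Gd⁴/(8N_a·k))^(1/3) = (78.3×10³·4.2⁴/(8·10·2.296))^(1/3)
  = (132645)^(1/3) = 50.9992 mm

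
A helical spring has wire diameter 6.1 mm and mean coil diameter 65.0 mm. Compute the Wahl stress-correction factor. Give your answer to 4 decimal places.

C = D/d = 65.0/6.1 = 10.6557
K_W = (4C−1)/(4C−4) + 0.615/C = 41.623/38.623 + 0.0577 = 1.1354

1.1354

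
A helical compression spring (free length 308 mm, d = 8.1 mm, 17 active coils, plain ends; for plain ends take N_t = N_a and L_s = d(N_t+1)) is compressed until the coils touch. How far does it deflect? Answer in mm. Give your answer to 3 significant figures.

162 mm

N_t = 17; L_s = 8.1·18 = 145.8 mm
δ_solid = L₀ − L_s = 308 − 145.8 = 162.2 mm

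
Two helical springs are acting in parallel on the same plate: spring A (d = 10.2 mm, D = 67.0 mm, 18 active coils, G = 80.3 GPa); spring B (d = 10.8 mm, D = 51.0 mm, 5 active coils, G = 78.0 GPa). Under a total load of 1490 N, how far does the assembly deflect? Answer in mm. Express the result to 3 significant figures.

k_A = Gd⁴/(8D³N_a) = (80.3×10³)(10.2⁴)/(8·67.0³·18) = 20.069 N/mm
k_B = Gd⁴/(8D³N_a) = (78.0×10³)(10.8⁴)/(8·51.0³·5) = 199.99 N/mm
Parallel: k_eq = 20.069 + 199.99 = 220.06 N/mm
δ = F/k_eq = 1490/220.06 = 6.7708 mm

6.77 mm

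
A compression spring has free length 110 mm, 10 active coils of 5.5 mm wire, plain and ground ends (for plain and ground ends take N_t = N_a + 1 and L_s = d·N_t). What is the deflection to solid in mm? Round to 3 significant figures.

N_t = 11; L_s = 5.5·11 = 60.5 mm
δ_solid = L₀ − L_s = 110 − 60.5 = 49.5 mm

49.5 mm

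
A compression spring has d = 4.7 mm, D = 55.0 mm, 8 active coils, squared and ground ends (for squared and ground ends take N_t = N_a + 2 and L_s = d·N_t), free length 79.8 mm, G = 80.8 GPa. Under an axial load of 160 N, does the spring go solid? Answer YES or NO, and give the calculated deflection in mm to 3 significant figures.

k = Gd⁴/(8D³N_a) = (80.8×10³)(4.7⁴)/(8·55.0³·8) = 3.7028 N/mm
N_t = 10; L_s = 4.7·10 = 47 mm; δ_solid = L₀ − L_s = 79.8 − 47 = 32.8 mm
δ = F/k = 160/3.7028 = 43.21 mm
δ ≥ δ_solid → spring goes solid

YES, δ = 43.2 mm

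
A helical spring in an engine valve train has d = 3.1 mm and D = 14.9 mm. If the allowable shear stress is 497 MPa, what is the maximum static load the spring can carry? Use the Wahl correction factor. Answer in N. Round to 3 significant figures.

295 N

C = D/d = 14.9/3.1 = 4.8065
K_W = (4C−1)/(4C−4) + 0.615/C = 18.226/15.226 + 0.1280 = 1.3250
τ_max = K·8FD/(πd³) → F_max = τ_allow·πd³/(8DK)
F_max = 497·π·3.1³/(8·14.9·1.3250) = 46515/157.94 = 294.51 N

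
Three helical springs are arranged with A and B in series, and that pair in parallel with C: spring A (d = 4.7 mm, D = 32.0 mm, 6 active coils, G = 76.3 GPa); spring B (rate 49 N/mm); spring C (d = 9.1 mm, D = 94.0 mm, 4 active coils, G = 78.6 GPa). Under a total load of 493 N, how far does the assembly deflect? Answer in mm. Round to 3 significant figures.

k_A = Gd⁴/(8D³N_a) = (76.3×10³)(4.7⁴)/(8·32.0³·6) = 23.671 N/mm
k_C = Gd⁴/(8D³N_a) = (78.6×10³)(9.1⁴)/(8·94.0³·4) = 20.279 N/mm
Springs A,B series: k_AB = 1/(1/23.671+1/49) = 15.961 N/mm; parallel with C: k_eq = 15.961+20.279 = 36.24 N/mm
δ = F/k_eq = 493/36.24 = 13.604 mm

13.6 mm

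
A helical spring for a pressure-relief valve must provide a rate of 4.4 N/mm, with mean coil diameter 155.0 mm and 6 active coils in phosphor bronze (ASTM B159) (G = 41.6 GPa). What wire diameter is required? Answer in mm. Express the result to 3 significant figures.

d = (8D³N_a·k / G)^(1/4) = (8·155.0³·6·4.4 / (41.6×10³))^0.25
  = (18906)^0.25 = 11.7260 mm

11.7 mm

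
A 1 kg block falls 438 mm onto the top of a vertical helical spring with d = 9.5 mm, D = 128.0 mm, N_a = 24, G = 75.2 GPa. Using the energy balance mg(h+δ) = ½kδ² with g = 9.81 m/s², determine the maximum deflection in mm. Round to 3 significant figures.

k = Gd⁴/(8D³N_a) = (75.2×10³)(9.5⁴)/(8·128.0³·24) = 1.5212 N/mm
W = mg = 1 × 9.81 = 9.81 N
½kδ² − Wδ − Wh = 0 → δ = (W + √(W² + 2kWh))/k
δ = (9.81 + √(96.236 + 13072.4))/1.5212 = (9.81 + 114.75)/1.5212 = 81.887 mm

81.9 mm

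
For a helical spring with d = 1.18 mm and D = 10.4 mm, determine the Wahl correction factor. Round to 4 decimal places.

C = D/d = 10.4/1.18 = 8.8136
K_W = (4C−1)/(4C−4) + 0.615/C = 34.254/31.254 + 0.0698 = 1.1658

1.1658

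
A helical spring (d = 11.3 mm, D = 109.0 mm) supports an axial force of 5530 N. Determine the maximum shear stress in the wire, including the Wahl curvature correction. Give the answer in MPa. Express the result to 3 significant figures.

1220 MPa

Spring index C = D/d = 109.0/11.3 = 9.6460
K_W = (4C−1)/(4C−4) + 0.615/C = 37.584/34.584 + 0.0638 = 1.1505
τ₀ = 8FD/(πd³) = 8·5530·109.0/(π·11.3³) = 4.82216e+06/4533 = 1063.8 MPa
τ_max = K·τ₀ = 1.1505 × 1063.8 = 1223.9 MPa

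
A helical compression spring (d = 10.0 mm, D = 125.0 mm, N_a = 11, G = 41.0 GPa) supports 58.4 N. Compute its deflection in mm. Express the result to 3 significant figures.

k = Gd⁴/(8D³N_a) = (41.0×10³)(10.0⁴)/(8·125.0³·11) = 2.3855 N/mm
δ = F/k = 58.4 / 2.3855 = 24.482 mm

24.5 mm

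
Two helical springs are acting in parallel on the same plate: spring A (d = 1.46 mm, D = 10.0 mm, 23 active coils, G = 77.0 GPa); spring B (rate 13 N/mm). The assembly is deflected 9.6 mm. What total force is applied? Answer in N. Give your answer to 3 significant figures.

k_A = Gd⁴/(8D³N_a) = (77.0×10³)(1.46⁴)/(8·10.0³·23) = 1.9014 N/mm
Parallel: k_eq = 1.9014 + 13 = 14.901 N/mm
F = k_eq·δ = 14.901·9.6 = 143.05 N

143 N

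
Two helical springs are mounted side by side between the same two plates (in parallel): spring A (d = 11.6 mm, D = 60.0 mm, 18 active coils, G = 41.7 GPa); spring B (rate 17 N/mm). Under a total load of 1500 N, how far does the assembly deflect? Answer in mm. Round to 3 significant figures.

36.3 mm

k_A = Gd⁴/(8D³N_a) = (41.7×10³)(11.6⁴)/(8·60.0³·18) = 24.275 N/mm
Parallel: k_eq = 24.275 + 17 = 41.275 N/mm
δ = F/k_eq = 1500/41.275 = 36.342 mm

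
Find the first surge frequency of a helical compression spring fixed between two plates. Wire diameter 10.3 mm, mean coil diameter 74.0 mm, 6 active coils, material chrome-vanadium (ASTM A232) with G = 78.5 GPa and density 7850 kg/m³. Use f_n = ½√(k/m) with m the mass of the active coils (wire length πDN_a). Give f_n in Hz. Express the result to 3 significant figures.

112 Hz

k = Gd⁴/(8D³N_a) = (78.5×10³)(10.3⁴)/(8·74.0³·6) = 45.424 N/mm = 45424 N/m
Wire length L = πDN_a = π·74.0·6 = 1394.9 mm
m = ρ·(πd²/4)·L = 7850 × 83.323×10⁻⁶ m² × 1.3949 m = 0.91236 kg
f_n = ½√(k/m) = 0.5·√(45424/0.91236) = 0.5·√(49787) = 111.56 Hz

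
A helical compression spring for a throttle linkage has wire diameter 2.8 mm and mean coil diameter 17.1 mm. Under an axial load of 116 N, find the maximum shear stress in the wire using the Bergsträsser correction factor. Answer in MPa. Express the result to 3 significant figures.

Spring index C = D/d = 17.1/2.8 = 6.1071
K_B = (4C+2)/(4C−3) = 26.429/21.429 = 1.2333
τ₀ = 8FD/(πd³) = 8·116·17.1/(π·2.8³) = 15868.8/68.964 = 230.1 MPa
τ_max = K·τ₀ = 1.2333 × 230.1 = 283.79 MPa

284 MPa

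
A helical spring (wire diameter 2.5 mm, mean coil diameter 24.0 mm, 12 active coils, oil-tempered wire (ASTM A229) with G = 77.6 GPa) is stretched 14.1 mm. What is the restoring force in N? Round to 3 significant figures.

32.2 N

k = Gd⁴/(8D³N_a) = (77.6×10³)(2.5⁴)/(8·24.0³·12) = 2.2841 N/mm
F = k·δ = 2.2841 × 14.1 = 32.206 N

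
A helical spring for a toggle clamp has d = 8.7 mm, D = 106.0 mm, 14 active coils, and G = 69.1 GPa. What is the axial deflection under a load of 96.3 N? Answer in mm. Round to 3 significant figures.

k = Gd⁴/(8D³N_a) = (69.1×10³)(8.7⁴)/(8·106.0³·14) = 2.9677 N/mm
δ = F/k = 96.3 / 2.9677 = 32.449 mm

32.4 mm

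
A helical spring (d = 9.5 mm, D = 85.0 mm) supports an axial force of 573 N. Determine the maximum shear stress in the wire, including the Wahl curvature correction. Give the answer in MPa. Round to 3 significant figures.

168 MPa

Spring index C = D/d = 85.0/9.5 = 8.9474
K_W = (4C−1)/(4C−4) + 0.615/C = 34.789/31.789 + 0.0687 = 1.1631
τ₀ = 8FD/(πd³) = 8·573·85.0/(π·9.5³) = 389640/2693.5 = 144.66 MPa
τ_max = K·τ₀ = 1.1631 × 144.66 = 168.25 MPa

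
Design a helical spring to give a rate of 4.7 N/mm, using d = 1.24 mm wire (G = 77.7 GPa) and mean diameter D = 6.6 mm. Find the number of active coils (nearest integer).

17

N_a = Gd⁴/(8D³k) = (77.7×10³ × 1.24⁴)/(8 × 6.6³ × 4.7)
    = 183699 / 10809.8 = 16.99 → 17 coils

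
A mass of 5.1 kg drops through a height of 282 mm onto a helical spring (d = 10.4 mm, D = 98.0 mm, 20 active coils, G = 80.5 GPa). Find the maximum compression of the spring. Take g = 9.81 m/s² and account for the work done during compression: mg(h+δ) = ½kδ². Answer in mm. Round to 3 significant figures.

75.6 mm

k = Gd⁴/(8D³N_a) = (80.5×10³)(10.4⁴)/(8·98.0³·20) = 6.2536 N/mm
W = mg = 5.1 × 9.81 = 50.031 N
½kδ² − Wδ − Wh = 0 → δ = (W + √(W² + 2kWh))/k
δ = (50.031 + √(2503.1 + 176461))/6.2536 = (50.031 + 423.04)/6.2536 = 75.648 mm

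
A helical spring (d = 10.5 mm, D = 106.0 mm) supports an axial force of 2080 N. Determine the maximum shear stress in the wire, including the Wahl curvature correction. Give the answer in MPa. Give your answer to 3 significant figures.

555 MPa

Spring index C = D/d = 106.0/10.5 = 10.0952
K_W = (4C−1)/(4C−4) + 0.615/C = 39.381/36.381 + 0.0609 = 1.1434
τ₀ = 8FD/(πd³) = 8·2080·106.0/(π·10.5³) = 1.76384e+06/3636.8 = 485 MPa
τ_max = K·τ₀ = 1.1434 × 485 = 554.54 MPa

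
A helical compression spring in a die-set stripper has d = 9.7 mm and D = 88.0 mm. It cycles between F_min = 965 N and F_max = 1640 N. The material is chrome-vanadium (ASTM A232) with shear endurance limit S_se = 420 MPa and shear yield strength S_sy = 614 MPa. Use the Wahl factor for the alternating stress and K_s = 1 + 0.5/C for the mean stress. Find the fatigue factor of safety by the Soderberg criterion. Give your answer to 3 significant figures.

C = D/d = 88.0/9.7 = 9.0722; K_W = (4C−1)/(4C−4)+0.615/C = 1.1607; K_s = 1+0.5/C = 1.0551
F_a = (F_max−F_min)/2 = 337.5 N; F_m = (F_max+F_min)/2 = 1302.5 N
τ_a = K_W·8F_aD/(πd³) = 1.1607 × 82.867 = 96.184 MPa
τ_m = K_s·8F_mD/(πd³) = 1.0551 × 319.81 = 337.43 MPa
Soderberg: 1/n_f = τ_a/S_se + τ_m/S_sy = 96.184/420 + 337.43/614 = 0.22901 + 0.54956 = 0.77857
n_f = 1/0.77857 = 1.284

1.28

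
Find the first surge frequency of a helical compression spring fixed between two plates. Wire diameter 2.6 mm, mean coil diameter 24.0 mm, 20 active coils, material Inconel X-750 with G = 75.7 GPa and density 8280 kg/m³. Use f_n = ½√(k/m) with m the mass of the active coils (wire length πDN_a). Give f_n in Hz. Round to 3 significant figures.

76.8 Hz

k = Gd⁴/(8D³N_a) = (75.7×10³)(2.6⁴)/(8·24.0³·20) = 1.564 N/mm = 1564 N/m
Wire length L = πDN_a = π·24.0·20 = 1508 mm
m = ρ·(πd²/4)·L = 8280 × 5.3093×10⁻⁶ m² × 1.508 m = 0.066292 kg
f_n = ½√(k/m) = 0.5·√(1564/0.066292) = 0.5·√(23593) = 76.8 Hz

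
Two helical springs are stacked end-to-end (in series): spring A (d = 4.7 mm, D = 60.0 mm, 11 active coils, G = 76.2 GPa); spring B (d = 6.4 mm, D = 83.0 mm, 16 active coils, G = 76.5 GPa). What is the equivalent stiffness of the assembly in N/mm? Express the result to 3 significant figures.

0.925 N/mm

k_A = Gd⁴/(8D³N_a) = (76.2×10³)(4.7⁴)/(8·60.0³·11) = 1.9562 N/mm
k_B = Gd⁴/(8D³N_a) = (76.5×10³)(6.4⁴)/(8·83.0³·16) = 1.7536 N/mm
Series: 1/k_eq = 1/1.9562 + 1/1.7536 = 1.0814; k_eq = 0.92469 N/mm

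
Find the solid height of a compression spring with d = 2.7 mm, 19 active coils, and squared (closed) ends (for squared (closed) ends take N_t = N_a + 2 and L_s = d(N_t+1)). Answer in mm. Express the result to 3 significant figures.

squared (closed) ends: N_t = N_a + 2 = 19 + 2 = 21
L_s = d·(N_t+1) = 2.7 × 22 = 59.4 mm

59.4 mm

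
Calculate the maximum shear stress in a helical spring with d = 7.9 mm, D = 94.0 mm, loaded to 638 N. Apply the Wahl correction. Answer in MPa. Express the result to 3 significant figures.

347 MPa

Spring index C = D/d = 94.0/7.9 = 11.8987
K_W = (4C−1)/(4C−4) + 0.615/C = 46.595/43.595 + 0.0517 = 1.1205
τ₀ = 8FD/(πd³) = 8·638·94.0/(π·7.9³) = 479776/1548.9 = 309.75 MPa
τ_max = K·τ₀ = 1.1205 × 309.75 = 347.07 MPa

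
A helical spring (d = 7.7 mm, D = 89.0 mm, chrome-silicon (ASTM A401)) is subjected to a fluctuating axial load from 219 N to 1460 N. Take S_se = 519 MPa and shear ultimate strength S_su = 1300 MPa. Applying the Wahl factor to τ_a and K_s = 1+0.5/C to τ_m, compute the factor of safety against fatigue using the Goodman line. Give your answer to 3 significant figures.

C = D/d = 89.0/7.7 = 11.5584; K_W = (4C−1)/(4C−4)+0.615/C = 1.1242; K_s = 1+0.5/C = 1.0433
F_a = (F_max−F_min)/2 = 620.5 N; F_m = (F_max+F_min)/2 = 839.5 N
τ_a = K_W·8F_aD/(πd³) = 1.1242 × 308.03 = 346.31 MPa
τ_m = K_s·8F_mD/(πd³) = 1.0433 × 416.75 = 434.78 MPa
Goodman: 1/n_f = τ_a/S_se + τ_m/S_su = 346.31/519 + 434.78/1300 = 0.66725 + 0.33445 = 1.0017
n_f = 1/1.0017 = 0.9983

0.998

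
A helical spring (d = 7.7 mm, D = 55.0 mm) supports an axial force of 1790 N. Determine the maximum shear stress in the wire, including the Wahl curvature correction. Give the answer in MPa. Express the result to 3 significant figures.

Spring index C = D/d = 55.0/7.7 = 7.1429
K_W = (4C−1)/(4C−4) + 0.615/C = 27.571/24.571 + 0.0861 = 1.2082
τ₀ = 8FD/(πd³) = 8·1790·55.0/(π·7.7³) = 787600/1434.2 = 549.14 MPa
τ_max = K·τ₀ = 1.2082 × 549.14 = 663.47 MPa

663 MPa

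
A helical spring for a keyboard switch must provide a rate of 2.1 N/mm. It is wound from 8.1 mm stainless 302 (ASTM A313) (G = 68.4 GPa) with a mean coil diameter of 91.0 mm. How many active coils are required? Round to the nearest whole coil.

23

N_a = Gd⁴/(8D³k) = (68.4×10³ × 8.1⁴)/(8 × 91.0³ × 2.1)
    = 2.9444e+08 / 1.266e+07 = 23.26 → 23 coils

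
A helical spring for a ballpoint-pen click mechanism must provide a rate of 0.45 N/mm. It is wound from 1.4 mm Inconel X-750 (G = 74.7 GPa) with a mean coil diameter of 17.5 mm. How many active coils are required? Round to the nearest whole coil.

N_a = Gd⁴/(8D³k) = (74.7×10³ × 1.4⁴)/(8 × 17.5³ × 0.45)
    = 286968 / 19293.8 = 14.87 → 15 coils

15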